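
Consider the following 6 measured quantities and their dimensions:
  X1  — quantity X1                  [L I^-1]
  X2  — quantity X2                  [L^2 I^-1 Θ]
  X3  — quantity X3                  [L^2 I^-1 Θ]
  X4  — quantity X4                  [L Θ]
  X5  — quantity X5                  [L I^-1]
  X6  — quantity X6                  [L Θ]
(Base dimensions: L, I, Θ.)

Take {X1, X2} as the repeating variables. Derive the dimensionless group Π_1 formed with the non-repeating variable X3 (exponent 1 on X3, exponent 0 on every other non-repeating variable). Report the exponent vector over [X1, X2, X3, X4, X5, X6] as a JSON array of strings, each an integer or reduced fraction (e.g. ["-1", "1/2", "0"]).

["0", "-1", "1", "0", "0", "0"]

Dimensional matrix (L×I×Θ by X1×X2×X3×X4×X5×X6):
  L: [ 1  2  2  1  1  1]
  I: [-1 -1 -1  0 -1  0]
  Θ: [ 0  1  1  1  0  1]
Echelon form has 2 nonzero rows (pivots: X1,X2)
Repeat: X1,X2; free: X3,X4,X5,X6
RREF:
  r0: [   1    0    0   -1    1   -1]
  r1: [   0    1    1    1    0    1]
  r2: [   0    0    0    0    0    0]
Fix exponent of X3 at 1, X4 at 0, X5 at 0, X6 at 0; solve each RREF row for its pivot's exponent:
  r0: exp(X1) + (0)·1 = 0 ⇒ exp(X1) = 0
  r1: exp(X2) + (1)·1 = 0 ⇒ exp(X2) = -1
Π_1 = X2^-1 · X3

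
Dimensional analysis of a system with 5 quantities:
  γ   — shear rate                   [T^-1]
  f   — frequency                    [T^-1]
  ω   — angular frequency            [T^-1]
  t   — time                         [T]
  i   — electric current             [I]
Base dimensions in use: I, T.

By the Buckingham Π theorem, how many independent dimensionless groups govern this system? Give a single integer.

Dimensional matrix (I×T by γ×f×ω×t×i):
  I: [ 0  0  0  0  1]
  T: [-1 -1 -1  1  0]
Row reduction gives pivot columns γ,i; rank = 2
5 vars − rank 2 = 3 Π groups

3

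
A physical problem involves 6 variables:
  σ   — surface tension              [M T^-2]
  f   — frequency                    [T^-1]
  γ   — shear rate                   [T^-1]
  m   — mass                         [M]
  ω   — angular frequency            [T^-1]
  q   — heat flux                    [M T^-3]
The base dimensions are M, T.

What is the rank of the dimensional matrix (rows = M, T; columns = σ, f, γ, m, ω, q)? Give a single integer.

2

Dimensional matrix (M×T by σ×f×γ×m×ω×q):
  M: [ 1  0  0  1  0  1]
  T: [-2 -1 -1  0 -1 -3]
Echelon form has 2 nonzero rows (pivots: σ,f)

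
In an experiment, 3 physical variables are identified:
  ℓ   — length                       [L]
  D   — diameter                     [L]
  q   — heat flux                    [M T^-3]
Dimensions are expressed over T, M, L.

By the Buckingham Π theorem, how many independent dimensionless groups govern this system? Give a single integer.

1

Dimensional matrix (T×M×L by ℓ×D×q):
  T: [ 0  0 -3]
  M: [ 0  0  1]
  L: [ 1  1  0]
RREF → pivots at {ℓ,q} ⇒ r = 2
3 vars − rank 2 = 1 Π group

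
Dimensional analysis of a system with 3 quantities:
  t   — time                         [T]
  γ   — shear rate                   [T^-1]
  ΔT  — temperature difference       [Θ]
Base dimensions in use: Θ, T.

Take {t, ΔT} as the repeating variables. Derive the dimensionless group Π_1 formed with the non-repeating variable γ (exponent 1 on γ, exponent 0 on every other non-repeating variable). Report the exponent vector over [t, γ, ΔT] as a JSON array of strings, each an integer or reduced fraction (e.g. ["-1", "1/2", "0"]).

Exponent matrix [Θ,T] × [t,γ,ΔT]:
  Θ: [ 0  0  1]
  T: [ 1 -1  0]
Row reduction gives pivot columns t,ΔT; rank = 2
Repeat: t,ΔT; free: γ
RREF:
  r0: [   1   -1    0]
  r1: [   0    0    1]
Fix exponent of γ at 1; solve each RREF row for its pivot's exponent:
  r0: exp(t) + (-1)·1 = 0 ⇒ exp(t) = 1
  r1: exp(ΔT) + (0)·1 = 0 ⇒ exp(ΔT) = 0
Π_1 = t · γ

["1", "1", "0"]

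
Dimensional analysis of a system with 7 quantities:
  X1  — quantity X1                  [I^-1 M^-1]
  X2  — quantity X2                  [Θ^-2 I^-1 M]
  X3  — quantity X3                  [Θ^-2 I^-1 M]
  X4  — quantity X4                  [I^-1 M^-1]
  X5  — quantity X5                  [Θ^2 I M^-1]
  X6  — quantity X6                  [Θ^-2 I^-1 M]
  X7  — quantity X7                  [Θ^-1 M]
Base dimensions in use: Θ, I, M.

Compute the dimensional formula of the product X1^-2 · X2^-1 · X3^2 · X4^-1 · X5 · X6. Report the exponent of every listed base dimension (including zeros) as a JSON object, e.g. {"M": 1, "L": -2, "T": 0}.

{"Θ": -2, "I": 2, "M": 4}

Write exponents as rows Θ,I,M / cols X1,X2,X3,X4,X5,X6,X7:
  Θ: [ 0 -2 -2  0  2 -2 -1]
  I: [-1 -1 -1 -1  1 -1  0]
  M: [-1  1  1 -1 -1  1  1]
  [Θ]: (-2)·0+(-1)·-2+(2)·-2+(-1)·0+(1)·2+(1)·-2 = -2
  [I]: (-2)·-1+(-1)·-1+(2)·-1+(-1)·-1+(1)·1+(1)·-1 = 2
  [M]: (-2)·-1+(-1)·1+(2)·1+(-1)·-1+(1)·-1+(1)·1 = 4
⇒ Θ^-2 I^2 M^4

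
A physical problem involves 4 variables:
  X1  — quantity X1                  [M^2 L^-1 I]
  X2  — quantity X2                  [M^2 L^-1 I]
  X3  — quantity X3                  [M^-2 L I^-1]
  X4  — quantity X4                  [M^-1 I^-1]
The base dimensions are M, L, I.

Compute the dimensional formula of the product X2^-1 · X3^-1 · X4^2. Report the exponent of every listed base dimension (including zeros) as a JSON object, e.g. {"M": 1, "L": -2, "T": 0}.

{"M": -2, "L": 0, "I": -2}

Dimensional matrix (M×L×I by X1×X2×X3×X4):
  M: [ 2  2 -2 -1]
  L: [-1 -1  1  0]
  I: [ 1  1 -1 -1]
  [M]: (-1)·2+(-1)·-2+(2)·-1 = -2
  [L]: (-1)·-1+(-1)·1+(2)·0 = 0
  [I]: (-1)·1+(-1)·-1+(2)·-1 = -2
⇒ M^-2 I^-2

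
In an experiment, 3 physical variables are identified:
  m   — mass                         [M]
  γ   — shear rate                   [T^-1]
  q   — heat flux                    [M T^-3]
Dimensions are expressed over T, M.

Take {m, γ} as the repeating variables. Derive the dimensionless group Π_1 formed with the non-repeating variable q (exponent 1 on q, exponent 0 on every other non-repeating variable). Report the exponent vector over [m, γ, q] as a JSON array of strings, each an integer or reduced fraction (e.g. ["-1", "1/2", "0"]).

Dimensional matrix (T×M by m×γ×q):
  T: [ 0 -1 -3]
  M: [ 1  0  1]
Row reduction gives pivot columns m,γ; rank = 2
Pivot set = {m,γ}, free = {q}
RREF:
  r0: [   1    0    1]
  r1: [   0    1    3]
Fix exponent of q at 1; solve each RREF row for its pivot's exponent:
  r0: exp(m) + (1)·1 = 0 ⇒ exp(m) = -1
  r1: exp(γ) + (3)·1 = 0 ⇒ exp(γ) = -3
Π_1 = m^-1 · γ^-3 · q

["-1", "-3", "1"]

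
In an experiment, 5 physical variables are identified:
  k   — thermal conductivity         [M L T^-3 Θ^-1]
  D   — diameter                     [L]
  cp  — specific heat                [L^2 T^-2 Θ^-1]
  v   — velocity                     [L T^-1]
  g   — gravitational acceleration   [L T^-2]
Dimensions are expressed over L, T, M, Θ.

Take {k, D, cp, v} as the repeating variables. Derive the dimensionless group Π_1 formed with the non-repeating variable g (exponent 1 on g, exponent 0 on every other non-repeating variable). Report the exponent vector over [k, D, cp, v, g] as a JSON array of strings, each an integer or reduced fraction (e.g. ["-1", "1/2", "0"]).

Exponent matrix [L,T,M,Θ] × [k,D,cp,v,g]:
  L: [ 1  1  2  1  1]
  T: [-3  0 -2 -1 -2]
  M: [ 1  0  0  0  0]
  Θ: [-1  0 -1  0  0]
RREF → pivots at {k,D,cp,v} ⇒ r = 4
Repeat: k,D,cp,v; free: g
RREF:
  r0: [   1    0    0    0    0]
  r1: [   0    1    0    0   -1]
  r2: [   0    0    1    0    0]
  r3: [   0    0    0    1    2]
Fix exponent of g at 1; solve each RREF row for its pivot's exponent:
  r0: exp(k) + (0)·1 = 0 ⇒ exp(k) = 0
  r1: exp(D) + (-1)·1 = 0 ⇒ exp(D) = 1
  r2: exp(cp) + (0)·1 = 0 ⇒ exp(cp) = 0
  r3: exp(v) + (2)·1 = 0 ⇒ exp(v) = -2
Π_1 = D · v^-2 · g

["0", "1", "0", "-2", "1"]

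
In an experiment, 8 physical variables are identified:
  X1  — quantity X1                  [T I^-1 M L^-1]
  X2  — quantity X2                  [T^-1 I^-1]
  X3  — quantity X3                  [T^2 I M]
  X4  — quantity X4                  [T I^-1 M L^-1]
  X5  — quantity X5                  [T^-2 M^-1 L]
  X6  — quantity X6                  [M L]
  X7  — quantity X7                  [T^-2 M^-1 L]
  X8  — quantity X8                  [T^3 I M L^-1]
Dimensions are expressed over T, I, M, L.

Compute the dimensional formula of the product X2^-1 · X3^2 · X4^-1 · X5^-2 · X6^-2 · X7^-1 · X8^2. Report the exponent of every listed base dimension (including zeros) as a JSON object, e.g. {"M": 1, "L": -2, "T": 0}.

{"T": 16, "I": 6, "M": 4, "L": -6}

Write exponents as rows T,I,M,L / cols X1,X2,X3,X4,X5,X6,X7,X8:
  T: [ 1 -1  2  1 -2  0 -2  3]
  I: [-1 -1  1 -1  0  0  0  1]
  M: [ 1  0  1  1 -1  1 -1  1]
  L: [-1  0  0 -1  1  1  1 -1]
  [T]: (-1)·-1+(2)·2+(-1)·1+(-2)·-2+(-2)·0+(-1)·-2+(2)·3 = 16
  [I]: (-1)·-1+(2)·1+(-1)·-1+(-2)·0+(-2)·0+(-1)·0+(2)·1 = 6
  [M]: (-1)·0+(2)·1+(-1)·1+(-2)·-1+(-2)·1+(-1)·-1+(2)·1 = 4
  [L]: (-1)·0+(2)·0+(-1)·-1+(-2)·1+(-2)·1+(-1)·1+(2)·-1 = -6
⇒ T^16 I^6 M^4 L^-6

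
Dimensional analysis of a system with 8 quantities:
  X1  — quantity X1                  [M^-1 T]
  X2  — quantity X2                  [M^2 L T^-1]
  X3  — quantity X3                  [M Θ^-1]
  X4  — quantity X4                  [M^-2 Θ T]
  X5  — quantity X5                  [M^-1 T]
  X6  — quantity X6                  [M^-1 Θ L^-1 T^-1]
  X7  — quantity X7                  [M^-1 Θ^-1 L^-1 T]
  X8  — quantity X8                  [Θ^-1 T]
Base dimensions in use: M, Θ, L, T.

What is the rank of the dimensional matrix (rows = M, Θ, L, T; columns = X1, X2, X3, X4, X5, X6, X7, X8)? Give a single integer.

3

Exponent matrix [M,Θ,L,T] × [X1,X2,X3,X4,X5,X6,X7,X8]:
  M: [-1  2  1 -2 -1 -1 -1  0]
  Θ: [ 0  0 -1  1  0  1 -1 -1]
  L: [ 0  1  0  0  0 -1 -1  0]
  T: [ 1 -1  0  1  1 -1  1  1]
Row reduction gives pivot columns X1,X2,X3; rank = 3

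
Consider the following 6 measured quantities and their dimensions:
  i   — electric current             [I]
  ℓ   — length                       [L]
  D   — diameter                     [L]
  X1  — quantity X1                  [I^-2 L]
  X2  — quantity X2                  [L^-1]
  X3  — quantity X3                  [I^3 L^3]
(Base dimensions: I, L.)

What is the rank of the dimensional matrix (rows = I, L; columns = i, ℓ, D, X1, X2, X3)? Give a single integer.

Exponent matrix [I,L] × [i,ℓ,D,X1,X2,X3]:
  I: [ 1  0  0 -2  0  3]
  L: [ 0  1  1  1 -1  3]
RREF → pivots at {i,ℓ} ⇒ r = 2

2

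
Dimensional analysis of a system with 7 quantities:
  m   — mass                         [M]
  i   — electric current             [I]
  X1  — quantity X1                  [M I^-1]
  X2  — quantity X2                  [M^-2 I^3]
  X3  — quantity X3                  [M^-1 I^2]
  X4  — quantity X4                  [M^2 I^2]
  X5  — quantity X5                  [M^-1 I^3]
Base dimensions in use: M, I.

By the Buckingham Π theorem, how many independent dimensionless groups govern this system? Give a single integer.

5

Exponent matrix [M,I] × [m,i,X1,X2,X3,X4,X5]:
  M: [ 1  0  1 -2 -1  2 -1]
  I: [ 0  1 -1  3  2  2  3]
Echelon form has 2 nonzero rows (pivots: m,i)
n=7, r=2 ⇒ 5 dimensionless groups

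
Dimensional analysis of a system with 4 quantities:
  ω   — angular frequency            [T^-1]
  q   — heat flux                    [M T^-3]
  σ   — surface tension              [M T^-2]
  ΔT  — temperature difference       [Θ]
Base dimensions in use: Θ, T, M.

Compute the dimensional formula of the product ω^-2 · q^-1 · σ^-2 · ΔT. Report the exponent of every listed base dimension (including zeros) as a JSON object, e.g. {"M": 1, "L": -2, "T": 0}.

Exponent matrix [Θ,T,M] × [ω,q,σ,ΔT]:
  Θ: [ 0  0  0  1]
  T: [-1 -3 -2  0]
  M: [ 0  1  1  0]
  [Θ]: (-2)·0+(-1)·0+(-2)·0+(1)·1 = 1
  [T]: (-2)·-1+(-1)·-3+(-2)·-2+(1)·0 = 9
  [M]: (-2)·0+(-1)·1+(-2)·1+(1)·0 = -3
⇒ Θ T^9 M^-3

{"Θ": 1, "T": 9, "M": -3}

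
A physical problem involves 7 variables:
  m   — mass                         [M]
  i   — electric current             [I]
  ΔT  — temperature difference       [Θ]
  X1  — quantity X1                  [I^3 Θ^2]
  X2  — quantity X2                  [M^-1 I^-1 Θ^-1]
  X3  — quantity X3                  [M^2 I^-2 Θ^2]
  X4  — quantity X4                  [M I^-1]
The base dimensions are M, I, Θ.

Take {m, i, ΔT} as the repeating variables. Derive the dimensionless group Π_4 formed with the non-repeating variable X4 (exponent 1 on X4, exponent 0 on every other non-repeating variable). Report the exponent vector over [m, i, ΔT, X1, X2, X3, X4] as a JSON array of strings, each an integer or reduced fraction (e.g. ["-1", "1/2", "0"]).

["-1", "1", "0", "0", "0", "0", "1"]

Exponent matrix [M,I,Θ] × [m,i,ΔT,X1,X2,X3,X4]:
  M: [ 1  0  0  0 -1  2  1]
  I: [ 0  1  0  3 -1 -2 -1]
  Θ: [ 0  0  1  2 -1  2  0]
Echelon form has 3 nonzero rows (pivots: m,i,ΔT)
Repeat: m,i,ΔT; free: X1,X2,X3,X4
RREF:
  r0: [   1    0    0    0   -1    2    1]
  r1: [   0    1    0    3   -1   -2   -1]
  r2: [   0    0    1    2   -1    2    0]
Fix exponent of X4 at 1, X1 at 0, X2 at 0, X3 at 0; solve each RREF row for its pivot's exponent:
  r0: exp(m) + (1)·1 = 0 ⇒ exp(m) = -1
  r1: exp(i) + (-1)·1 = 0 ⇒ exp(i) = 1
  r2: exp(ΔT) + (0)·1 = 0 ⇒ exp(ΔT) = 0
Π_4 = m^-1 · i · X4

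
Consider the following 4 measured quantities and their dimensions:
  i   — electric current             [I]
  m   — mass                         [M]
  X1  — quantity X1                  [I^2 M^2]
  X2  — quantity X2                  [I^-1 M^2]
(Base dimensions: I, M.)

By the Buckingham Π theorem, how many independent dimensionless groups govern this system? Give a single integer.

Write exponents as rows I,M / cols i,m,X1,X2:
  I: [ 1  0  2 -1]
  M: [ 0  1  2  2]
Echelon form has 2 nonzero rows (pivots: i,m)
4 vars − rank 2 = 2 Π groups

2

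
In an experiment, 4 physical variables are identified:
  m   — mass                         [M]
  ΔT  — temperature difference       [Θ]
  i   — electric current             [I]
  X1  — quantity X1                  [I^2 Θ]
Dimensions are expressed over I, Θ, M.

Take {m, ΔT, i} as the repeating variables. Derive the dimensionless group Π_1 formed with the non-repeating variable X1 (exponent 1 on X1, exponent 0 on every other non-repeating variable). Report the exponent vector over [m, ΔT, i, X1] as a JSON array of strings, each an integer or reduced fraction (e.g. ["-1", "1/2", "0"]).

Write exponents as rows I,Θ,M / cols m,ΔT,i,X1:
  I: [ 0  0  1  2]
  Θ: [ 0  1  0  1]
  M: [ 1  0  0  0]
Row reduction gives pivot columns m,ΔT,i; rank = 3
Pivot set = {m,ΔT,i}, free = {X1}
RREF:
  r0: [   1    0    0    0]
  r1: [   0    1    0    1]
  r2: [   0    0    1    2]
Fix exponent of X1 at 1; solve each RREF row for its pivot's exponent:
  r0: exp(m) + (0)·1 = 0 ⇒ exp(m) = 0
  r1: exp(ΔT) + (1)·1 = 0 ⇒ exp(ΔT) = -1
  r2: exp(i) + (2)·1 = 0 ⇒ exp(i) = -2
Π_1 = ΔT^-1 · i^-2 · X1

["0", "-1", "-2", "1"]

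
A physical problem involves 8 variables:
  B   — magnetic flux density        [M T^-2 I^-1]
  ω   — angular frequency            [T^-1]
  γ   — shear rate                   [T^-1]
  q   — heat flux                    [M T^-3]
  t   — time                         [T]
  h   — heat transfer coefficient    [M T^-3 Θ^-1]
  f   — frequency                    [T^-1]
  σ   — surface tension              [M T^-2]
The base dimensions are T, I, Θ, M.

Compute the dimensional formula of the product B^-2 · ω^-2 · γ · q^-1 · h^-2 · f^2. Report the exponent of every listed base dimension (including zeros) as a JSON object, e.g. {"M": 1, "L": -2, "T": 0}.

{"T": 12, "I": 2, "Θ": 2, "M": -5}

Dimensional matrix (T×I×Θ×M by B×ω×γ×q×t×h×f×σ):
  T: [-2 -1 -1 -3  1 -3 -1 -2]
  I: [-1  0  0  0  0  0  0  0]
  Θ: [ 0  0  0  0  0 -1  0  0]
  M: [ 1  0  0  1  0  1  0  1]
  [T]: (-2)·-2+(-2)·-1+(1)·-1+(-1)·-3+(-2)·-3+(2)·-1 = 12
  [I]: (-2)·-1+(-2)·0+(1)·0+(-1)·0+(-2)·0+(2)·0 = 2
  [Θ]: (-2)·0+(-2)·0+(1)·0+(-1)·0+(-2)·-1+(2)·0 = 2
  [M]: (-2)·1+(-2)·0+(1)·0+(-1)·1+(-2)·1+(2)·0 = -5
⇒ T^12 I^2 Θ^2 M^-5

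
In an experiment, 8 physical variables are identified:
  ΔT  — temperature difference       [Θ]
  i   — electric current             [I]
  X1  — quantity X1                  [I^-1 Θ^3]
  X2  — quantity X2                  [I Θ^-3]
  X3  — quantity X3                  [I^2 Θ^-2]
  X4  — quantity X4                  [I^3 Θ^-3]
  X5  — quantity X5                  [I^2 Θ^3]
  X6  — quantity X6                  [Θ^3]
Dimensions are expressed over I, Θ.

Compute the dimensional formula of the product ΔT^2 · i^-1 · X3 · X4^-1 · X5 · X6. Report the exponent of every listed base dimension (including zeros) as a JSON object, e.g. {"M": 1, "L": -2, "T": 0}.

{"I": 0, "Θ": 9}

Write exponents as rows I,Θ / cols ΔT,i,X1,X2,X3,X4,X5,X6:
  I: [ 0  1 -1  1  2  3  2  0]
  Θ: [ 1  0  3 -3 -2 -3  3  3]
  [I]: (2)·0+(-1)·1+(1)·2+(-1)·3+(1)·2+(1)·0 = 0
  [Θ]: (2)·1+(-1)·0+(1)·-2+(-1)·-3+(1)·3+(1)·3 = 9
⇒ Θ^9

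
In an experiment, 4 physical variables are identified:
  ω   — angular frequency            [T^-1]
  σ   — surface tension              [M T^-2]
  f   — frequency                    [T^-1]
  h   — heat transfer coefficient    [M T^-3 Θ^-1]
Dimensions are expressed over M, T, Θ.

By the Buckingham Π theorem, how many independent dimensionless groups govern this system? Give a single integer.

Write exponents as rows M,T,Θ / cols ω,σ,f,h:
  M: [ 0  1  0  1]
  T: [-1 -2 -1 -3]
  Θ: [ 0  0  0 -1]
Echelon form has 3 nonzero rows (pivots: ω,σ,h)
4 vars − rank 3 = 1 Π group

1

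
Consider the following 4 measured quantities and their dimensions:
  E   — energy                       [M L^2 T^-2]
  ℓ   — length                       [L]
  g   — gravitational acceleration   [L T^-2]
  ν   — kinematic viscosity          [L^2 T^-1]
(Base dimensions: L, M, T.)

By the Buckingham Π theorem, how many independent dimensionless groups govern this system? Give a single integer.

Write exponents as rows L,M,T / cols E,ℓ,g,ν:
  L: [ 2  1  1  2]
  M: [ 1  0  0  0]
  T: [-2  0 -2 -1]
RREF → pivots at {E,ℓ,g} ⇒ r = 3
4 vars − rank 3 = 1 Π group

1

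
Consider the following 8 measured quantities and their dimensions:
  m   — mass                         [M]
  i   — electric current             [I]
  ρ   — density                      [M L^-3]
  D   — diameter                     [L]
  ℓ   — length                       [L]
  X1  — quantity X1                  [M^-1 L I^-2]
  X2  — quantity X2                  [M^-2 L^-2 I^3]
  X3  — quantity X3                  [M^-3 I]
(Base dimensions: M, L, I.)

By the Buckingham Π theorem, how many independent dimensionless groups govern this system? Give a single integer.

Write exponents as rows M,L,I / cols m,i,ρ,D,ℓ,X1,X2,X3:
  M: [ 1  0  1  0  0 -1 -2 -3]
  L: [ 0  0 -3  1  1  1 -2  0]
  I: [ 0  1  0  0  0 -2  3  1]
RREF → pivots at {m,i,ρ} ⇒ r = 3
8 vars − rank 3 = 5 Π groups

5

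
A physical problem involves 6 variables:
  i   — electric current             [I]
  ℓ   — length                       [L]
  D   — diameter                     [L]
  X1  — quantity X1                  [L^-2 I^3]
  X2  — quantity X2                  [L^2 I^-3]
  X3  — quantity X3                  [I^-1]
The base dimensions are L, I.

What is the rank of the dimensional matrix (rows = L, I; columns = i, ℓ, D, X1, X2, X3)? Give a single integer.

Exponent matrix [L,I] × [i,ℓ,D,X1,X2,X3]:
  L: [ 0  1  1 -2  2  0]
  I: [ 1  0  0  3 -3 -1]
Row reduction gives pivot columns i,ℓ; rank = 2

2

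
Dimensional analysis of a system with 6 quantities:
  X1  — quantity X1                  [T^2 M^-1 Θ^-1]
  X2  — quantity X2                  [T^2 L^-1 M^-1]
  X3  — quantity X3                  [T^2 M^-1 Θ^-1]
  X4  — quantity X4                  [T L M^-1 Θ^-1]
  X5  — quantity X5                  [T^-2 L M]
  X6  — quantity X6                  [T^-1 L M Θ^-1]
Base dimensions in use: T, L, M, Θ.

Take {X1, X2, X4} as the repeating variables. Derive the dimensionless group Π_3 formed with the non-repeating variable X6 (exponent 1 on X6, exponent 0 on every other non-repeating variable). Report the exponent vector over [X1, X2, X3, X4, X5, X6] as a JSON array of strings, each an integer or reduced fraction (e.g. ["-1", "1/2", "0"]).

Write exponents as rows T,L,M,Θ / cols X1,X2,X3,X4,X5,X6:
  T: [ 2  2  2  1 -2 -1]
  L: [ 0 -1  0  1  1  1]
  M: [-1 -1 -1 -1  1  1]
  Θ: [-1  0 -1 -1  0 -1]
Row reduction gives pivot columns X1,X2,X4; rank = 3
Pivot set = {X1,X2,X4}, free = {X3,X5,X6}
RREF:
  r0: [   1    0    1    0    0    2]
  r1: [   0    1    0    0   -1   -2]
  r2: [   0    0    0    1    0   -1]
  r3: [   0    0    0    0    0    0]
Fix exponent of X6 at 1, X3 at 0, X5 at 0; solve each RREF row for its pivot's exponent:
  r0: exp(X1) + (2)·1 = 0 ⇒ exp(X1) = -2
  r1: exp(X2) + (-2)·1 = 0 ⇒ exp(X2) = 2
  r2: exp(X4) + (-1)·1 = 0 ⇒ exp(X4) = 1
Π_3 = X1^-2 · X2^2 · X4 · X6

["-2", "2", "0", "1", "0", "1"]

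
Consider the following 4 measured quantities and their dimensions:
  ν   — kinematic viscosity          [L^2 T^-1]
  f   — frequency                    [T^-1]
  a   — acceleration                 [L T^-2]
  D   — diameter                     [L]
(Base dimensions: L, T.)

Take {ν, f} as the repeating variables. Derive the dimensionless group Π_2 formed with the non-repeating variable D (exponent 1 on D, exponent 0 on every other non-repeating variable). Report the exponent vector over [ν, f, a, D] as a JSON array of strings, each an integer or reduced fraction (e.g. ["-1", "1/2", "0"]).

Exponent matrix [L,T] × [ν,f,a,D]:
  L: [ 2  0  1  1]
  T: [-1 -1 -2  0]
Echelon form has 2 nonzero rows (pivots: ν,f)
Repeat: ν,f; free: a,D
RREF:
  r0: [   1    0  1/2  1/2]
  r1: [   0    1  3/2 -1/2]
Fix exponent of D at 1, a at 0; solve each RREF row for its pivot's exponent:
  r0: exp(ν) + (1/2)·1 = 0 ⇒ exp(ν) = -1/2
  r1: exp(f) + (-1/2)·1 = 0 ⇒ exp(f) = 1/2
Π_2 = ν^(-1/2) · f^(1/2) · D

["-1/2", "1/2", "0", "1"]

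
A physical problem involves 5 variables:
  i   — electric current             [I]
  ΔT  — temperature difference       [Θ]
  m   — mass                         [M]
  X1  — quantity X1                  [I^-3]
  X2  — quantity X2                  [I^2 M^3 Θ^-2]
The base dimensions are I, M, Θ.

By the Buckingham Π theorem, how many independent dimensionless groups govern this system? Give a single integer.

Exponent matrix [I,M,Θ] × [i,ΔT,m,X1,X2]:
  I: [ 1  0  0 -3  2]
  M: [ 0  0  1  0  3]
  Θ: [ 0  1  0  0 -2]
Echelon form has 3 nonzero rows (pivots: i,ΔT,m)
n=5, r=3 ⇒ 2 dimensionless groups

2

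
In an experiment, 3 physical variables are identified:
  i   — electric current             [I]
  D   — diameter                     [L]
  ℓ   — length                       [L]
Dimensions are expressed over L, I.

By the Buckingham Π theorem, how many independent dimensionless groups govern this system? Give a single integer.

Exponent matrix [L,I] × [i,D,ℓ]:
  L: [ 0  1  1]
  I: [ 1  0  0]
Row reduction gives pivot columns i,D; rank = 2
Π count = n − r = 3 − 2 = 1

1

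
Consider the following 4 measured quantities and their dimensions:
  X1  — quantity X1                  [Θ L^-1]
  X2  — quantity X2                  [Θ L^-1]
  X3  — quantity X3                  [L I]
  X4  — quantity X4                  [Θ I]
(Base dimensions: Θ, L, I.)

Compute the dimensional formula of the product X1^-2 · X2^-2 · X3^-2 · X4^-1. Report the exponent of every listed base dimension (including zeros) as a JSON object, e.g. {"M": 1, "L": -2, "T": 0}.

Exponent matrix [Θ,L,I] × [X1,X2,X3,X4]:
  Θ: [ 1  1  0  1]
  L: [-1 -1  1  0]
  I: [ 0  0  1  1]
  [Θ]: (-2)·1+(-2)·1+(-2)·0+(-1)·1 = -5
  [L]: (-2)·-1+(-2)·-1+(-2)·1+(-1)·0 = 2
  [I]: (-2)·0+(-2)·0+(-2)·1+(-1)·1 = -3
⇒ Θ^-5 L^2 I^-3

{"Θ": -5, "L": 2, "I": -3}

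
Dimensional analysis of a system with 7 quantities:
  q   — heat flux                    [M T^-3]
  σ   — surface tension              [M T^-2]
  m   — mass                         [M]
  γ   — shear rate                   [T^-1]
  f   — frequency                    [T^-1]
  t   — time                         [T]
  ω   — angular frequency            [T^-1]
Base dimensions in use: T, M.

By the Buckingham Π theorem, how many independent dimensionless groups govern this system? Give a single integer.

Dimensional matrix (T×M by q×σ×m×γ×f×t×ω):
  T: [-3 -2  0 -1 -1  1 -1]
  M: [ 1  1  1  0  0  0  0]
Echelon form has 2 nonzero rows (pivots: q,σ)
Π count = n − r = 7 − 2 = 5

5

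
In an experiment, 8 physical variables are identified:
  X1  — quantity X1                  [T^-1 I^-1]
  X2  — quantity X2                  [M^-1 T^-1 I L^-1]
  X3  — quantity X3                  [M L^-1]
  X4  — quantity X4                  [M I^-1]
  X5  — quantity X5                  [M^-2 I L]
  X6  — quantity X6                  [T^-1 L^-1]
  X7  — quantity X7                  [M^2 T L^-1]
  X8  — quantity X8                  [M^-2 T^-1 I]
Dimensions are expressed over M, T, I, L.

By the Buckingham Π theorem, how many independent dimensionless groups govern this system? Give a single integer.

5

Write exponents as rows M,T,I,L / cols X1,X2,X3,X4,X5,X6,X7,X8:
  M: [ 0 -1  1  1 -2  0  2 -2]
  T: [-1 -1  0  0  0 -1  1 -1]
  I: [-1  1  0 -1  1  0  0  1]
  L: [ 0 -1 -1  0  1 -1 -1  0]
Row reduction gives pivot columns X1,X2,X3; rank = 3
Π count = n − r = 8 − 3 = 5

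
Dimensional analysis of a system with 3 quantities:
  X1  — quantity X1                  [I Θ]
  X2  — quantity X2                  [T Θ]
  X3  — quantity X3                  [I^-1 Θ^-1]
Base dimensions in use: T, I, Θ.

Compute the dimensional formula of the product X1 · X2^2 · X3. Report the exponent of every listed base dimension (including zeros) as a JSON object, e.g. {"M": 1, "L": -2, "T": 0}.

Exponent matrix [T,I,Θ] × [X1,X2,X3]:
  T: [ 0  1  0]
  I: [ 1  0 -1]
  Θ: [ 1  1 -1]
  [T]: (1)·0+(2)·1+(1)·0 = 2
  [I]: (1)·1+(2)·0+(1)·-1 = 0
  [Θ]: (1)·1+(2)·1+(1)·-1 = 2
⇒ T^2 Θ^2

{"T": 2, "I": 0, "Θ": 2}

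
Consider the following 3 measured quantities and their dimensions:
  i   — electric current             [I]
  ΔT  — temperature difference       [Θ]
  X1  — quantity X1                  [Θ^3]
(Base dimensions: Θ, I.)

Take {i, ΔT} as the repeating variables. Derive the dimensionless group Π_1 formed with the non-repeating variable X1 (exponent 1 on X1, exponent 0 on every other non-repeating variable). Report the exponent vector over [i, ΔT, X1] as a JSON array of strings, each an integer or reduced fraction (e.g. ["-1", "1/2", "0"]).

["0", "-3", "1"]

Dimensional matrix (Θ×I by i×ΔT×X1):
  Θ: [ 0  1  3]
  I: [ 1  0  0]
Row reduction gives pivot columns i,ΔT; rank = 2
Pivot set = {i,ΔT}, free = {X1}
RREF:
  r0: [   1    0    0]
  r1: [   0    1    3]
Fix exponent of X1 at 1; solve each RREF row for its pivot's exponent:
  r0: exp(i) + (0)·1 = 0 ⇒ exp(i) = 0
  r1: exp(ΔT) + (3)·1 = 0 ⇒ exp(ΔT) = -3
Π_1 = ΔT^-3 · X1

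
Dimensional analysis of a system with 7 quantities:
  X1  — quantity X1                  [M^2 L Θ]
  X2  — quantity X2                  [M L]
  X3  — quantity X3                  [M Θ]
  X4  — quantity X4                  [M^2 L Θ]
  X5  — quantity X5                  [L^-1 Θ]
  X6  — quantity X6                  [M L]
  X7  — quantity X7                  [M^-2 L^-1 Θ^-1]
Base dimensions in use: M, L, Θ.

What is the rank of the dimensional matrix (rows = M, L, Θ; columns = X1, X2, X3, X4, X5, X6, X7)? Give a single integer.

Write exponents as rows M,L,Θ / cols X1,X2,X3,X4,X5,X6,X7:
  M: [ 2  1  1  2  0  1 -2]
  L: [ 1  1  0  1 -1  1 -1]
  Θ: [ 1  0  1  1  1  0 -1]
Row reduction gives pivot columns X1,X2; rank = 2

2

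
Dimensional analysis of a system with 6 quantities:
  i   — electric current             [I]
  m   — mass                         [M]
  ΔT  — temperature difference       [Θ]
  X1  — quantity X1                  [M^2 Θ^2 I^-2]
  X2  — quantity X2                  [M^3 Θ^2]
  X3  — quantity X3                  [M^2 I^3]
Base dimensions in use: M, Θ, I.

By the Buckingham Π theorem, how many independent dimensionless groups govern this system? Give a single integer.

Exponent matrix [M,Θ,I] × [i,m,ΔT,X1,X2,X3]:
  M: [ 0  1  0  2  3  2]
  Θ: [ 0  0  1  2  2  0]
  I: [ 1  0  0 -2  0  3]
Echelon form has 3 nonzero rows (pivots: i,m,ΔT)
6 vars − rank 3 = 3 Π groups

3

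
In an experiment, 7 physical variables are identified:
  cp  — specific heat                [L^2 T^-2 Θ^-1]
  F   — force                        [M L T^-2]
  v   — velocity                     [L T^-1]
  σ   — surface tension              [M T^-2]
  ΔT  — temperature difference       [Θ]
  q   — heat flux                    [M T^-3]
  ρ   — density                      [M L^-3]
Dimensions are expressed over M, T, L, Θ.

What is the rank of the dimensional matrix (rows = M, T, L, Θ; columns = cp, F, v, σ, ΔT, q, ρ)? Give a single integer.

Write exponents as rows M,T,L,Θ / cols cp,F,v,σ,ΔT,q,ρ:
  M: [ 0  1  0  1  0  1  1]
  T: [-2 -2 -1 -2  0 -3  0]
  L: [ 2  1  1  0  0  0 -3]
  Θ: [-1  0  0  0  1  0  0]
RREF → pivots at {cp,F,v,σ} ⇒ r = 4

4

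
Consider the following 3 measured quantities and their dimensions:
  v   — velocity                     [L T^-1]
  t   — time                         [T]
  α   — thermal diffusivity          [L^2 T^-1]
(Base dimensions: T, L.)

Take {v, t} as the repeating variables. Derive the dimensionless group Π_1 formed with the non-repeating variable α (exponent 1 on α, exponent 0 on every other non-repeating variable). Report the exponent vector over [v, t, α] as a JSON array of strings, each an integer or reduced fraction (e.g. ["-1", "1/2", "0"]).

["-2", "-1", "1"]

Write exponents as rows T,L / cols v,t,α:
  T: [-1  1 -1]
  L: [ 1  0  2]
RREF → pivots at {v,t} ⇒ r = 2
Repeat: v,t; free: α
RREF:
  r0: [   1    0    2]
  r1: [   0    1    1]
Fix exponent of α at 1; solve each RREF row for its pivot's exponent:
  r0: exp(v) + (2)·1 = 0 ⇒ exp(v) = -2
  r1: exp(t) + (1)·1 = 0 ⇒ exp(t) = -1
Π_1 = v^-2 · t^-1 · α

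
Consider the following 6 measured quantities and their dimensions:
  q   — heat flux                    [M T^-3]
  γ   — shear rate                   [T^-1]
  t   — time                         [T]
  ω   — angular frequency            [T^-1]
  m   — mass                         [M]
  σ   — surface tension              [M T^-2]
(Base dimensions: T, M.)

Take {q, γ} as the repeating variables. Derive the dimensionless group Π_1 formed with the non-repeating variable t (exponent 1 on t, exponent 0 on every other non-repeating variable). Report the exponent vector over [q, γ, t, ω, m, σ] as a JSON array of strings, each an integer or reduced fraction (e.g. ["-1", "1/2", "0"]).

["0", "1", "1", "0", "0", "0"]

Exponent matrix [T,M] × [q,γ,t,ω,m,σ]:
  T: [-3 -1  1 -1  0 -2]
  M: [ 1  0  0  0  1  1]
Row reduction gives pivot columns q,γ; rank = 2
Repeat: q,γ; free: t,ω,m,σ
RREF:
  r0: [   1    0    0    0    1    1]
  r1: [   0    1   -1    1   -3   -1]
Fix exponent of t at 1, ω at 0, m at 0, σ at 0; solve each RREF row for its pivot's exponent:
  r0: exp(q) + (0)·1 = 0 ⇒ exp(q) = 0
  r1: exp(γ) + (-1)·1 = 0 ⇒ exp(γ) = 1
Π_1 = γ · t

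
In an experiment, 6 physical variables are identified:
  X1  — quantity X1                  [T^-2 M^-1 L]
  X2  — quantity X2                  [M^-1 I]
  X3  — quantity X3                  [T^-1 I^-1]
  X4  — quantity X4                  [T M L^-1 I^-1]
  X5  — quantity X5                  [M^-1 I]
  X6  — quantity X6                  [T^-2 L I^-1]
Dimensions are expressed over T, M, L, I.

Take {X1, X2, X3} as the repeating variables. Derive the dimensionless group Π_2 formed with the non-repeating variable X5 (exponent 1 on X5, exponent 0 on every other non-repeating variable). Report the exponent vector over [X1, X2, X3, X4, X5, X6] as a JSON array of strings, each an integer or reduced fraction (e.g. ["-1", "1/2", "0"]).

["0", "-1", "0", "0", "1", "0"]

Exponent matrix [T,M,L,I] × [X1,X2,X3,X4,X5,X6]:
  T: [-2  0 -1  1  0 -2]
  M: [-1 -1  0  1 -1  0]
  L: [ 1  0  0 -1  0  1]
  I: [ 0  1 -1 -1  1 -1]
RREF → pivots at {X1,X2,X3} ⇒ r = 3
Repeat: X1,X2,X3; free: X4,X5,X6
RREF:
  r0: [   1    0    0   -1    0    1]
  r1: [   0    1    0    0    1   -1]
  r2: [   0    0    1    1    0    0]
  r3: [   0    0    0    0    0    0]
Fix exponent of X5 at 1, X4 at 0, X6 at 0; solve each RREF row for its pivot's exponent:
  r0: exp(X1) + (0)·1 = 0 ⇒ exp(X1) = 0
  r1: exp(X2) + (1)·1 = 0 ⇒ exp(X2) = -1
  r2: exp(X3) + (0)·1 = 0 ⇒ exp(X3) = 0
Π_2 = X2^-1 · X5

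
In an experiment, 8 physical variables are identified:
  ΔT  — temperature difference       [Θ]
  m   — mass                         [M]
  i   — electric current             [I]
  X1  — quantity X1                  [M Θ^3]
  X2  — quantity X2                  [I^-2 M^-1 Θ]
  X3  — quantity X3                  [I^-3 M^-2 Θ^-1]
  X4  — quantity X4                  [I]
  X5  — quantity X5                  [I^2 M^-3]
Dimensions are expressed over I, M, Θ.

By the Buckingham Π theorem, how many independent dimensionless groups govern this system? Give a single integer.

5

Dimensional matrix (I×M×Θ by ΔT×m×i×X1×X2×X3×X4×X5):
  I: [ 0  0  1  0 -2 -3  1  2]
  M: [ 0  1  0  1 -1 -2  0 -3]
  Θ: [ 1  0  0  3  1 -1  0  0]
Echelon form has 3 nonzero rows (pivots: ΔT,m,i)
n=8, r=3 ⇒ 5 dimensionless groups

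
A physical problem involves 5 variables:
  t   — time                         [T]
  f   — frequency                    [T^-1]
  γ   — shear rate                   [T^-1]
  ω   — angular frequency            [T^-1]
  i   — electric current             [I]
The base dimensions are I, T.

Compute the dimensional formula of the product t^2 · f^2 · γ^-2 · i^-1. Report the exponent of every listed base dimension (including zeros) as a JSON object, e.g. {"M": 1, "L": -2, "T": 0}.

Exponent matrix [I,T] × [t,f,γ,ω,i]:
  I: [ 0  0  0  0  1]
  T: [ 1 -1 -1 -1  0]
  [I]: (2)·0+(2)·0+(-2)·0+(-1)·1 = -1
  [T]: (2)·1+(2)·-1+(-2)·-1+(-1)·0 = 2
⇒ I^-1 T^2

{"I": -1, "T": 2}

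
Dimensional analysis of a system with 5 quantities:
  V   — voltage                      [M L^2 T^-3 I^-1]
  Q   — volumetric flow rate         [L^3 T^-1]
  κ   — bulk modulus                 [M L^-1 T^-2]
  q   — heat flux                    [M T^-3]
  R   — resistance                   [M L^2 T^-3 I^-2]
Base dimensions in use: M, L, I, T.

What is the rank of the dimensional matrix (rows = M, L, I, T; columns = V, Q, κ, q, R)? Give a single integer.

Dimensional matrix (M×L×I×T by V×Q×κ×q×R):
  M: [ 1  0  1  1  1]
  L: [ 2  3 -1  0  2]
  I: [-1  0  0  0 -2]
  T: [-3 -1 -2 -3 -3]
Echelon form has 4 nonzero rows (pivots: V,Q,κ,q)

4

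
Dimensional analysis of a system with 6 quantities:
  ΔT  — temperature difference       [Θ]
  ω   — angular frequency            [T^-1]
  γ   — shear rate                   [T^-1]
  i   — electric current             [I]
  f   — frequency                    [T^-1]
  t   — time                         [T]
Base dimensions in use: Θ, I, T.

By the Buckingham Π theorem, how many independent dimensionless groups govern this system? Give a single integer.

3

Write exponents as rows Θ,I,T / cols ΔT,ω,γ,i,f,t:
  Θ: [ 1  0  0  0  0  0]
  I: [ 0  0  0  1  0  0]
  T: [ 0 -1 -1  0 -1  1]
RREF → pivots at {ΔT,ω,i} ⇒ r = 3
n=6, r=3 ⇒ 3 dimensionless groups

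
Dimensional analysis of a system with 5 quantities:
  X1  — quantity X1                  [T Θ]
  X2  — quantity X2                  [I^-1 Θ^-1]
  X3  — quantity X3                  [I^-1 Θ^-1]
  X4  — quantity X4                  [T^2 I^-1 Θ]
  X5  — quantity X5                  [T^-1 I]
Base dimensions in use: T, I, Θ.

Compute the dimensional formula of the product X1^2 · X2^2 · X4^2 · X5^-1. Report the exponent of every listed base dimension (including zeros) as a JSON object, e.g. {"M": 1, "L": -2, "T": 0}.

{"T": 7, "I": -5, "Θ": 2}

Dimensional matrix (T×I×Θ by X1×X2×X3×X4×X5):
  T: [ 1  0  0  2 -1]
  I: [ 0 -1 -1 -1  1]
  Θ: [ 1 -1 -1  1  0]
  [T]: (2)·1+(2)·0+(2)·2+(-1)·-1 = 7
  [I]: (2)·0+(2)·-1+(2)·-1+(-1)·1 = -5
  [Θ]: (2)·1+(2)·-1+(2)·1+(-1)·0 = 2
⇒ T^7 I^-5 Θ^2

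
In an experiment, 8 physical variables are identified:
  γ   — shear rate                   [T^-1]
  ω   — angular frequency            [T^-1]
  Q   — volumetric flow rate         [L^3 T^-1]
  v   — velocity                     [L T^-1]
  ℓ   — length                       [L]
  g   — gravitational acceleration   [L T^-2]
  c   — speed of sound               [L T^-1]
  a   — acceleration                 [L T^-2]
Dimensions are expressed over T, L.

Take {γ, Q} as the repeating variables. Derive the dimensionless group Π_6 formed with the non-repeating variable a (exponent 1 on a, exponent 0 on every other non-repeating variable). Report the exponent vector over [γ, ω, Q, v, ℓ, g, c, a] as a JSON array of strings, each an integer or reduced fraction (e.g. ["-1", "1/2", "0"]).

["-5/3", "0", "-1/3", "0", "0", "0", "0", "1"]

Dimensional matrix (T×L by γ×ω×Q×v×ℓ×g×c×a):
  T: [-1 -1 -1 -1  0 -2 -1 -2]
  L: [ 0  0  3  1  1  1  1  1]
Echelon form has 2 nonzero rows (pivots: γ,Q)
Pivot set = {γ,Q}, free = {ω,v,ℓ,g,c,a}
RREF:
  r0: [   1    1    0  2/3 -1/3  5/3  2/3  5/3]
  r1: [   0    0    1  1/3  1/3  1/3  1/3  1/3]
Fix exponent of a at 1, ω at 0, v at 0, ℓ at 0, g at 0, c at 0; solve each RREF row for its pivot's exponent:
  r0: exp(γ) + (5/3)·1 = 0 ⇒ exp(γ) = -5/3
  r1: exp(Q) + (1/3)·1 = 0 ⇒ exp(Q) = -1/3
Π_6 = γ^(-5/3) · Q^(-1/3) · a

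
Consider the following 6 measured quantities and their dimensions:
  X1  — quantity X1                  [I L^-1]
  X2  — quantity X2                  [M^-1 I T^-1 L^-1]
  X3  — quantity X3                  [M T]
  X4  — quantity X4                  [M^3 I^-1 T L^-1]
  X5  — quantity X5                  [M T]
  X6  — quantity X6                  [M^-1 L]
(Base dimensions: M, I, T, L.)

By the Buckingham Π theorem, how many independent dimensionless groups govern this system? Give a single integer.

3

Exponent matrix [M,I,T,L] × [X1,X2,X3,X4,X5,X6]:
  M: [ 0 -1  1  3  1 -1]
  I: [ 1  1  0 -1  0  0]
  T: [ 0 -1  1  1  1  0]
  L: [-1 -1  0 -1  0  1]
Echelon form has 3 nonzero rows (pivots: X1,X2,X4)
6 vars − rank 3 = 3 Π groups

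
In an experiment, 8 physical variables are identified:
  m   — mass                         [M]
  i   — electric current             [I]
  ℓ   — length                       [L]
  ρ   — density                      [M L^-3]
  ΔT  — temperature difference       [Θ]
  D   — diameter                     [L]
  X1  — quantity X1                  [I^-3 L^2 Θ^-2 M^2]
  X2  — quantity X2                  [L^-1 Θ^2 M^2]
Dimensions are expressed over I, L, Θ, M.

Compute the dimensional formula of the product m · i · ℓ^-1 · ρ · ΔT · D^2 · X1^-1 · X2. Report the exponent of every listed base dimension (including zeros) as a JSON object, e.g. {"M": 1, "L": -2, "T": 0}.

Exponent matrix [I,L,Θ,M] × [m,i,ℓ,ρ,ΔT,D,X1,X2]:
  I: [ 0  1  0  0  0  0 -3  0]
  L: [ 0  0  1 -3  0  1  2 -1]
  Θ: [ 0  0  0  0  1  0 -2  2]
  M: [ 1  0  0  1  0  0  2  2]
  [I]: (1)·0+(1)·1+(-1)·0+(1)·0+(1)·0+(2)·0+(-1)·-3+(1)·0 = 4
  [L]: (1)·0+(1)·0+(-1)·1+(1)·-3+(1)·0+(2)·1+(-1)·2+(1)·-1 = -5
  [Θ]: (1)·0+(1)·0+(-1)·0+(1)·0+(1)·1+(2)·0+(-1)·-2+(1)·2 = 5
  [M]: (1)·1+(1)·0+(-1)·0+(1)·1+(1)·0+(2)·0+(-1)·2+(1)·2 = 2
⇒ I^4 L^-5 Θ^5 M^2

{"I": 4, "L": -5, "Θ": 5, "M": 2}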